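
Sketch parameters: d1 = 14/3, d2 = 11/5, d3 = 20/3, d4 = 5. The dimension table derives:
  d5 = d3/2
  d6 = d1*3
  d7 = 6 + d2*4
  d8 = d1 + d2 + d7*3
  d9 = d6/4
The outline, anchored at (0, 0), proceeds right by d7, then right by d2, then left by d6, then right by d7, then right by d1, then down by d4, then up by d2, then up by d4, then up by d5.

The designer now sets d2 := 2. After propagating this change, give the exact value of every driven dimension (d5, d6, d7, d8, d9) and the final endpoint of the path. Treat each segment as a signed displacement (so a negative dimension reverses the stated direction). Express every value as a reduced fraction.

Apply edit: d2 := 2
  d5 = d3/2 = 10/3
  d6 = d1*3 = 14
  d7 = 6 + d2*4 = 14
  d8 = d1 + d2 + d7*3 = 146/3
  d9 = d6/4 = 7/2
Walk from origin (0, 0):
  seg 1: right by d7 = 14 → (14, 0)
  seg 2: right by d2 = 2 → (16, 0)
  seg 3: left by d6 = 14 → (2, 0)
  seg 4: right by d7 = 14 → (16, 0)
  seg 5: right by d1 = 14/3 → (62/3, 0)
  seg 6: down by d4 = 5 → (62/3, -5)
  seg 7: up by d2 = 2 → (62/3, -3)
  seg 8: up by d4 = 5 → (62/3, 2)
  seg 9: up by d5 = 10/3 → (62/3, 16/3)

d5 = 10/3
d6 = 14
d7 = 14
d8 = 146/3
d9 = 7/2
endpoint = (62/3, 16/3)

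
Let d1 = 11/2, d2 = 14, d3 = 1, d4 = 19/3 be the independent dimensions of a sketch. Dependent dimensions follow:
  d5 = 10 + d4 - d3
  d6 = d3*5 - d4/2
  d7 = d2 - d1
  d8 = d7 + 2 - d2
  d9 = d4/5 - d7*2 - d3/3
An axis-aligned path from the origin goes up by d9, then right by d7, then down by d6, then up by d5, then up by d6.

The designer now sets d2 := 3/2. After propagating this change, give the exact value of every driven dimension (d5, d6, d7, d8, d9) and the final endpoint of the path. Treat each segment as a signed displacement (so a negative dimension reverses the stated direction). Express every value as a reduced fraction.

d5 = 46/3
d6 = 11/6
d7 = -4
d8 = -7/2
d9 = 134/15
endpoint = (-4, 364/15)

Apply edit: d2 := 3/2
  d5 = 10 + d4 - d3 = 46/3
  d6 = d3*5 - d4/2 = 11/6
  d7 = d2 - d1 = -4
  d8 = d7 + 2 - d2 = -7/2
  d9 = d4/5 - d7*2 - d3/3 = 134/15
Walk from origin (0, 0):
  seg 1: up by d9 = 134/15 → (0, 134/15)
  seg 2: right by d7 = -4 → (-4, 134/15)
  seg 3: down by d6 = 11/6 → (-4, 71/10)
  seg 4: up by d5 = 46/3 → (-4, 673/30)
  seg 5: up by d6 = 11/6 → (-4, 364/15)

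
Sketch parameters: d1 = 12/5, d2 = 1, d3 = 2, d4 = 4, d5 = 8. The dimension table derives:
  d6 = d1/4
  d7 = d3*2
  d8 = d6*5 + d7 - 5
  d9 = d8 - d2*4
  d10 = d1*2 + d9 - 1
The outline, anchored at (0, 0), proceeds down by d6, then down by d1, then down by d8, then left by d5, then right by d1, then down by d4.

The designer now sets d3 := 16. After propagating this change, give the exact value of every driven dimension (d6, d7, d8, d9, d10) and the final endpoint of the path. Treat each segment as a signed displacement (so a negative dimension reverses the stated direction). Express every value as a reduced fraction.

Apply edit: d3 := 16
  d6 = d1/4 = 3/5
  d7 = d3*2 = 32
  d8 = d6*5 + d7 - 5 = 30
  d9 = d8 - d2*4 = 26
  d10 = d1*2 + d9 - 1 = 149/5
Walk from origin (0, 0):
  seg 1: down by d6 = 3/5 → (0, -3/5)
  seg 2: down by d1 = 12/5 → (0, -3)
  seg 3: down by d8 = 30 → (0, -33)
  seg 4: left by d5 = 8 → (-8, -33)
  seg 5: right by d1 = 12/5 → (-28/5, -33)
  seg 6: down by d4 = 4 → (-28/5, -37)

d6 = 3/5
d7 = 32
d8 = 30
d9 = 26
d10 = 149/5
endpoint = (-28/5, -37)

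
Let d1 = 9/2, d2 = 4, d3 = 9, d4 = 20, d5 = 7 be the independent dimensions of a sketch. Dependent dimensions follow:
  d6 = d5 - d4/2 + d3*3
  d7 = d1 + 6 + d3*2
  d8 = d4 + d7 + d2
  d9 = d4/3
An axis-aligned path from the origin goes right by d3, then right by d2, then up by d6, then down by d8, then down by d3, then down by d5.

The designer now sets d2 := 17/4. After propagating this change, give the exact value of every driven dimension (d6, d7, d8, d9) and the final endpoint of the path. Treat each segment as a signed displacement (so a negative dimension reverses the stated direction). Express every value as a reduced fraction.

Apply edit: d2 := 17/4
  d6 = d5 - d4/2 + d3*3 = 24
  d7 = d1 + 6 + d3*2 = 57/2
  d8 = d4 + d7 + d2 = 211/4
  d9 = d4/3 = 20/3
Walk from origin (0, 0):
  seg 1: right by d3 = 9 → (9, 0)
  seg 2: right by d2 = 17/4 → (53/4, 0)
  seg 3: up by d6 = 24 → (53/4, 24)
  seg 4: down by d8 = 211/4 → (53/4, -115/4)
  seg 5: down by d3 = 9 → (53/4, -151/4)
  seg 6: down by d5 = 7 → (53/4, -179/4)

d6 = 24
d7 = 57/2
d8 = 211/4
d9 = 20/3
endpoint = (53/4, -179/4)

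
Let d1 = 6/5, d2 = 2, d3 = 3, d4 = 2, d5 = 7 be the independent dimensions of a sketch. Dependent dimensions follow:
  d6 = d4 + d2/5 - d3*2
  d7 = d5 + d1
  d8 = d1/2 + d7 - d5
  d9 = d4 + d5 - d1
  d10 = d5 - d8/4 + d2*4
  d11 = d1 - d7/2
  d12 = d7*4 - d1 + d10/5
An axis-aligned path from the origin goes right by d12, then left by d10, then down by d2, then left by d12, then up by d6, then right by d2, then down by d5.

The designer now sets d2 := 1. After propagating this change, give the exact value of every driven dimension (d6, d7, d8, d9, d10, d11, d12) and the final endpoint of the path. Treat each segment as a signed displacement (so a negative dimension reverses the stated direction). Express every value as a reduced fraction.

Apply edit: d2 := 1
  d6 = d4 + d2/5 - d3*2 = -19/5
  d7 = d5 + d1 = 41/5
  d8 = d1/2 + d7 - d5 = 9/5
  d9 = d4 + d5 - d1 = 39/5
  d10 = d5 - d8/4 + d2*4 = 211/20
  d11 = d1 - d7/2 = -29/10
  d12 = d7*4 - d1 + d10/5 = 3371/100
Walk from origin (0, 0):
  seg 1: right by d12 = 3371/100 → (3371/100, 0)
  seg 2: left by d10 = 211/20 → (579/25, 0)
  seg 3: down by d2 = 1 → (579/25, -1)
  seg 4: left by d12 = 3371/100 → (-211/20, -1)
  seg 5: up by d6 = -19/5 → (-211/20, -24/5)
  seg 6: right by d2 = 1 → (-191/20, -24/5)
  seg 7: down by d5 = 7 → (-191/20, -59/5)

d6 = -19/5
d7 = 41/5
d8 = 9/5
d9 = 39/5
d10 = 211/20
d11 = -29/10
d12 = 3371/100
endpoint = (-191/20, -59/5)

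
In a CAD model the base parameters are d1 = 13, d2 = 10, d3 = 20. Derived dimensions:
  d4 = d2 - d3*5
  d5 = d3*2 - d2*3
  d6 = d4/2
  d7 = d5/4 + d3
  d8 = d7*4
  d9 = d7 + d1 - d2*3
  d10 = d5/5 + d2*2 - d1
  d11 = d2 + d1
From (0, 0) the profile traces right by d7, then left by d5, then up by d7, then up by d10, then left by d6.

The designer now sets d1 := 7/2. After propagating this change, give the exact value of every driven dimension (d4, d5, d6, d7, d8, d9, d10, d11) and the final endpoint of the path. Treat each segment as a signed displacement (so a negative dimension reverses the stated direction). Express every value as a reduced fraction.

d4 = -90
d5 = 10
d6 = -45
d7 = 45/2
d8 = 90
d9 = -4
d10 = 37/2
d11 = 27/2
endpoint = (115/2, 41)

Apply edit: d1 := 7/2
  d4 = d2 - d3*5 = -90
  d5 = d3*2 - d2*3 = 10
  d6 = d4/2 = -45
  d7 = d5/4 + d3 = 45/2
  d8 = d7*4 = 90
  d9 = d7 + d1 - d2*3 = -4
  d10 = d5/5 + d2*2 - d1 = 37/2
  d11 = d2 + d1 = 27/2
Walk from origin (0, 0):
  seg 1: right by d7 = 45/2 → (45/2, 0)
  seg 2: left by d5 = 10 → (25/2, 0)
  seg 3: up by d7 = 45/2 → (25/2, 45/2)
  seg 4: up by d10 = 37/2 → (25/2, 41)
  seg 5: left by d6 = -45 → (115/2, 41)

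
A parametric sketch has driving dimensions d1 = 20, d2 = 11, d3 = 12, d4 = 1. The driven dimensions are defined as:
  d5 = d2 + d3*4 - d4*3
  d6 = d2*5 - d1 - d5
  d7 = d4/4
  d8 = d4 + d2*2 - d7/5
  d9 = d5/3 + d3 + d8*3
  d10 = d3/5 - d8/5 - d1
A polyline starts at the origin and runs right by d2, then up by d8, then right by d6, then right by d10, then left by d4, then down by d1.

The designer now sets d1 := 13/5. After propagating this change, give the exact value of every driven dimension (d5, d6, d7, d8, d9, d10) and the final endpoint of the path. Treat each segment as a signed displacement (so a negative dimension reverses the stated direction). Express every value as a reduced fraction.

Apply edit: d1 := 13/5
  d5 = d2 + d3*4 - d4*3 = 56
  d6 = d2*5 - d1 - d5 = -18/5
  d7 = d4/4 = 1/4
  d8 = d4 + d2*2 - d7/5 = 459/20
  d9 = d5/3 + d3 + d8*3 = 5971/60
  d10 = d3/5 - d8/5 - d1 = -479/100
Walk from origin (0, 0):
  seg 1: right by d2 = 11 → (11, 0)
  seg 2: up by d8 = 459/20 → (11, 459/20)
  seg 3: right by d6 = -18/5 → (37/5, 459/20)
  seg 4: right by d10 = -479/100 → (261/100, 459/20)
  seg 5: left by d4 = 1 → (161/100, 459/20)
  seg 6: down by d1 = 13/5 → (161/100, 407/20)

d5 = 56
d6 = -18/5
d7 = 1/4
d8 = 459/20
d9 = 5971/60
d10 = -479/100
endpoint = (161/100, 407/20)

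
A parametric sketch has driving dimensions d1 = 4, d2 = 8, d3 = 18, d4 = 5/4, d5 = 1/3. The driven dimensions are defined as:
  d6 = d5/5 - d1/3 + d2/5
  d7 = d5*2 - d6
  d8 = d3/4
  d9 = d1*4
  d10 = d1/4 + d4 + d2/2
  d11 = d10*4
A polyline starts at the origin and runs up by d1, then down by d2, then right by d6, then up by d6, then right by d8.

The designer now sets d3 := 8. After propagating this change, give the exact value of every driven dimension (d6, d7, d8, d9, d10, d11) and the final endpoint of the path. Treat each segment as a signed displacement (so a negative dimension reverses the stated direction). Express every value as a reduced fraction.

Apply edit: d3 := 8
  d6 = d5/5 - d1/3 + d2/5 = 1/3
  d7 = d5*2 - d6 = 1/3
  d8 = d3/4 = 2
  d9 = d1*4 = 16
  d10 = d1/4 + d4 + d2/2 = 25/4
  d11 = d10*4 = 25
Walk from origin (0, 0):
  seg 1: up by d1 = 4 → (0, 4)
  seg 2: down by d2 = 8 → (0, -4)
  seg 3: right by d6 = 1/3 → (1/3, -4)
  seg 4: up by d6 = 1/3 → (1/3, -11/3)
  seg 5: right by d8 = 2 → (7/3, -11/3)

d6 = 1/3
d7 = 1/3
d8 = 2
d9 = 16
d10 = 25/4
d11 = 25
endpoint = (7/3, -11/3)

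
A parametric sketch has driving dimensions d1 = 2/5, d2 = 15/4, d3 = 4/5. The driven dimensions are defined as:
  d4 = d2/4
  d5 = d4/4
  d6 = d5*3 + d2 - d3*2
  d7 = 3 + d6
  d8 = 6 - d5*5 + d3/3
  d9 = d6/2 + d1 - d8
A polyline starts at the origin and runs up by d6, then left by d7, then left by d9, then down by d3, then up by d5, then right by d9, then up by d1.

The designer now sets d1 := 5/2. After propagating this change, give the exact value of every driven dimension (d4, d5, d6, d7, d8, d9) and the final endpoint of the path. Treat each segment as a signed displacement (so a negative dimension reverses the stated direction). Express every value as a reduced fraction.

d4 = 15/16
d5 = 15/64
d6 = 913/320
d7 = 1873/320
d8 = 4891/960
d9 = -2243/1920
endpoint = (-1873/320, 383/80)

Apply edit: d1 := 5/2
  d4 = d2/4 = 15/16
  d5 = d4/4 = 15/64
  d6 = d5*3 + d2 - d3*2 = 913/320
  d7 = 3 + d6 = 1873/320
  d8 = 6 - d5*5 + d3/3 = 4891/960
  d9 = d6/2 + d1 - d8 = -2243/1920
Walk from origin (0, 0):
  seg 1: up by d6 = 913/320 → (0, 913/320)
  seg 2: left by d7 = 1873/320 → (-1873/320, 913/320)
  seg 3: left by d9 = -2243/1920 → (-1799/384, 913/320)
  seg 4: down by d3 = 4/5 → (-1799/384, 657/320)
  seg 5: up by d5 = 15/64 → (-1799/384, 183/80)
  seg 6: right by d9 = -2243/1920 → (-1873/320, 183/80)
  seg 7: up by d1 = 5/2 → (-1873/320, 383/80)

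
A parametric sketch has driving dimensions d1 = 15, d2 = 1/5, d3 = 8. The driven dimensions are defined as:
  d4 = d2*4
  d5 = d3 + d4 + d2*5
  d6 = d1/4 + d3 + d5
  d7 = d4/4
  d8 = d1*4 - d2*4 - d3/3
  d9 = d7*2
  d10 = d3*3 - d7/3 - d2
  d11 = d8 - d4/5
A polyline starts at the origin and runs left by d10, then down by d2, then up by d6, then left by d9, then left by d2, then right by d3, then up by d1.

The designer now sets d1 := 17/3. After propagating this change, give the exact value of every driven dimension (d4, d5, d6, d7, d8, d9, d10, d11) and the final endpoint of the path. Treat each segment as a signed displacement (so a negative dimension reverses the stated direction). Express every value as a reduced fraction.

d4 = 4/5
d5 = 49/5
d6 = 1153/60
d7 = 1/5
d8 = 96/5
d9 = 2/5
d10 = 356/15
d11 = 476/25
endpoint = (-49/3, 1481/60)

Apply edit: d1 := 17/3
  d4 = d2*4 = 4/5
  d5 = d3 + d4 + d2*5 = 49/5
  d6 = d1/4 + d3 + d5 = 1153/60
  d7 = d4/4 = 1/5
  d8 = d1*4 - d2*4 - d3/3 = 96/5
  d9 = d7*2 = 2/5
  d10 = d3*3 - d7/3 - d2 = 356/15
  d11 = d8 - d4/5 = 476/25
Walk from origin (0, 0):
  seg 1: left by d10 = 356/15 → (-356/15, 0)
  seg 2: down by d2 = 1/5 → (-356/15, -1/5)
  seg 3: up by d6 = 1153/60 → (-356/15, 1141/60)
  seg 4: left by d9 = 2/5 → (-362/15, 1141/60)
  seg 5: left by d2 = 1/5 → (-73/3, 1141/60)
  seg 6: right by d3 = 8 → (-49/3, 1141/60)
  seg 7: up by d1 = 17/3 → (-49/3, 1481/60)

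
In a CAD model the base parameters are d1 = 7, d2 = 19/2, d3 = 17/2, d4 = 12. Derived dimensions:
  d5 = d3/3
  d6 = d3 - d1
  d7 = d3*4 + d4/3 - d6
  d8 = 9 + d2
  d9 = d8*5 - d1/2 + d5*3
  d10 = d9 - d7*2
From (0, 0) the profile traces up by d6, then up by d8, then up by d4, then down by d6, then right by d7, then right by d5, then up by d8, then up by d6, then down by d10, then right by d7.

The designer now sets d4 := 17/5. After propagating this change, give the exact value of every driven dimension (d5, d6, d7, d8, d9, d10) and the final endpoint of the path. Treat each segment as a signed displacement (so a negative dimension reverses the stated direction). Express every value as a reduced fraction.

Apply edit: d4 := 17/5
  d5 = d3/3 = 17/6
  d6 = d3 - d1 = 3/2
  d7 = d3*4 + d4/3 - d6 = 1009/30
  d8 = 9 + d2 = 37/2
  d9 = d8*5 - d1/2 + d5*3 = 195/2
  d10 = d9 - d7*2 = 907/30
Walk from origin (0, 0):
  seg 1: up by d6 = 3/2 → (0, 3/2)
  seg 2: up by d8 = 37/2 → (0, 20)
  seg 3: up by d4 = 17/5 → (0, 117/5)
  seg 4: down by d6 = 3/2 → (0, 219/10)
  seg 5: right by d7 = 1009/30 → (1009/30, 219/10)
  seg 6: right by d5 = 17/6 → (547/15, 219/10)
  seg 7: up by d8 = 37/2 → (547/15, 202/5)
  seg 8: up by d6 = 3/2 → (547/15, 419/10)
  seg 9: down by d10 = 907/30 → (547/15, 35/3)
  seg 10: right by d7 = 1009/30 → (701/10, 35/3)

d5 = 17/6
d6 = 3/2
d7 = 1009/30
d8 = 37/2
d9 = 195/2
d10 = 907/30
endpoint = (701/10, 35/3)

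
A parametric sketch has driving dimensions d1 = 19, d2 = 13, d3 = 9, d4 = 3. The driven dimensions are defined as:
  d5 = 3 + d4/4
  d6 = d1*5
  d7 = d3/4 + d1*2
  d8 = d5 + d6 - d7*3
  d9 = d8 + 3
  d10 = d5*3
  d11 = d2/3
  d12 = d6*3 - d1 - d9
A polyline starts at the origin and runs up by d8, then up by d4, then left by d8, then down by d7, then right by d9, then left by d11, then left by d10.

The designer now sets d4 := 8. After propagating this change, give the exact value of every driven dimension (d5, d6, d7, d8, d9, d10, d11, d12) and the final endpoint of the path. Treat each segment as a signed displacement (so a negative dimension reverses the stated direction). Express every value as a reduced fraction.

d5 = 5
d6 = 95
d7 = 161/4
d8 = -83/4
d9 = -71/4
d10 = 15
d11 = 13/3
d12 = 1135/4
endpoint = (-49/3, -53)

Apply edit: d4 := 8
  d5 = 3 + d4/4 = 5
  d6 = d1*5 = 95
  d7 = d3/4 + d1*2 = 161/4
  d8 = d5 + d6 - d7*3 = -83/4
  d9 = d8 + 3 = -71/4
  d10 = d5*3 = 15
  d11 = d2/3 = 13/3
  d12 = d6*3 - d1 - d9 = 1135/4
Walk from origin (0, 0):
  seg 1: up by d8 = -83/4 → (0, -83/4)
  seg 2: up by d4 = 8 → (0, -51/4)
  seg 3: left by d8 = -83/4 → (83/4, -51/4)
  seg 4: down by d7 = 161/4 → (83/4, -53)
  seg 5: right by d9 = -71/4 → (3, -53)
  seg 6: left by d11 = 13/3 → (-4/3, -53)
  seg 7: left by d10 = 15 → (-49/3, -53)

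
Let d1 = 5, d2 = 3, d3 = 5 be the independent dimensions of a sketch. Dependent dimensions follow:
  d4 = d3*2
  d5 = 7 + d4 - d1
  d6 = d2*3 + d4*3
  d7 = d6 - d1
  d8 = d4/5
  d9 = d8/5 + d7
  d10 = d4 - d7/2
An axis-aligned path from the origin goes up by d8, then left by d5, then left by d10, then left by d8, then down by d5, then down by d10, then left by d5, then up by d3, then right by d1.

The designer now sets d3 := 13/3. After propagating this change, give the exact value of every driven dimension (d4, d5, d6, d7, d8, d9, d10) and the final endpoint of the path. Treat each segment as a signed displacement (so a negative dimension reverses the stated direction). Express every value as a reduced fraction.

d4 = 26/3
d5 = 32/3
d6 = 35
d7 = 30
d8 = 26/15
d9 = 2276/75
d10 = -19/3
endpoint = (-176/15, 26/15)

Apply edit: d3 := 13/3
  d4 = d3*2 = 26/3
  d5 = 7 + d4 - d1 = 32/3
  d6 = d2*3 + d4*3 = 35
  d7 = d6 - d1 = 30
  d8 = d4/5 = 26/15
  d9 = d8/5 + d7 = 2276/75
  d10 = d4 - d7/2 = -19/3
Walk from origin (0, 0):
  seg 1: up by d8 = 26/15 → (0, 26/15)
  seg 2: left by d5 = 32/3 → (-32/3, 26/15)
  seg 3: left by d10 = -19/3 → (-13/3, 26/15)
  seg 4: left by d8 = 26/15 → (-91/15, 26/15)
  seg 5: down by d5 = 32/3 → (-91/15, -134/15)
  seg 6: down by d10 = -19/3 → (-91/15, -13/5)
  seg 7: left by d5 = 32/3 → (-251/15, -13/5)
  seg 8: up by d3 = 13/3 → (-251/15, 26/15)
  seg 9: right by d1 = 5 → (-176/15, 26/15)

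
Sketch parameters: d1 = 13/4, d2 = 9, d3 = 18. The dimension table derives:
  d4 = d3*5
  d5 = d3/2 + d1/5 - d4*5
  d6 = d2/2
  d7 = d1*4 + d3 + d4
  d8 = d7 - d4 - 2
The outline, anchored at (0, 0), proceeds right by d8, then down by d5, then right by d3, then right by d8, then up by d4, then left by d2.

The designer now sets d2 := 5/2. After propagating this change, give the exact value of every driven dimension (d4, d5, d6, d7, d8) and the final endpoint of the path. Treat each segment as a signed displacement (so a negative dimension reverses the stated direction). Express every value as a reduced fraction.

Apply edit: d2 := 5/2
  d4 = d3*5 = 90
  d5 = d3/2 + d1/5 - d4*5 = -8807/20
  d6 = d2/2 = 5/4
  d7 = d1*4 + d3 + d4 = 121
  d8 = d7 - d4 - 2 = 29
Walk from origin (0, 0):
  seg 1: right by d8 = 29 → (29, 0)
  seg 2: down by d5 = -8807/20 → (29, 8807/20)
  seg 3: right by d3 = 18 → (47, 8807/20)
  seg 4: right by d8 = 29 → (76, 8807/20)
  seg 5: up by d4 = 90 → (76, 10607/20)
  seg 6: left by d2 = 5/2 → (147/2, 10607/20)

d4 = 90
d5 = -8807/20
d6 = 5/4
d7 = 121
d8 = 29
endpoint = (147/2, 10607/20)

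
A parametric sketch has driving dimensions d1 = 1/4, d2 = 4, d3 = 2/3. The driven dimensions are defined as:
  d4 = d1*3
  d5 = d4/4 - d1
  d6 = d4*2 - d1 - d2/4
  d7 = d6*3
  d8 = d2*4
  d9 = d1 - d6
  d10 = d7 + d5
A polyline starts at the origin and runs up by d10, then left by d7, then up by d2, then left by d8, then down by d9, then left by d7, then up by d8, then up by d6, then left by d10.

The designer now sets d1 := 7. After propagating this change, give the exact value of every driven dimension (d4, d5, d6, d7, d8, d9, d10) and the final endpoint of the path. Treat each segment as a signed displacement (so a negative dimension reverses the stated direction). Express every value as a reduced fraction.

Apply edit: d1 := 7
  d4 = d1*3 = 21
  d5 = d4/4 - d1 = -7/4
  d6 = d4*2 - d1 - d2/4 = 34
  d7 = d6*3 = 102
  d8 = d2*4 = 16
  d9 = d1 - d6 = -27
  d10 = d7 + d5 = 401/4
Walk from origin (0, 0):
  seg 1: up by d10 = 401/4 → (0, 401/4)
  seg 2: left by d7 = 102 → (-102, 401/4)
  seg 3: up by d2 = 4 → (-102, 417/4)
  seg 4: left by d8 = 16 → (-118, 417/4)
  seg 5: down by d9 = -27 → (-118, 525/4)
  seg 6: left by d7 = 102 → (-220, 525/4)
  seg 7: up by d8 = 16 → (-220, 589/4)
  seg 8: up by d6 = 34 → (-220, 725/4)
  seg 9: left by d10 = 401/4 → (-1281/4, 725/4)

d4 = 21
d5 = -7/4
d6 = 34
d7 = 102
d8 = 16
d9 = -27
d10 = 401/4
endpoint = (-1281/4, 725/4)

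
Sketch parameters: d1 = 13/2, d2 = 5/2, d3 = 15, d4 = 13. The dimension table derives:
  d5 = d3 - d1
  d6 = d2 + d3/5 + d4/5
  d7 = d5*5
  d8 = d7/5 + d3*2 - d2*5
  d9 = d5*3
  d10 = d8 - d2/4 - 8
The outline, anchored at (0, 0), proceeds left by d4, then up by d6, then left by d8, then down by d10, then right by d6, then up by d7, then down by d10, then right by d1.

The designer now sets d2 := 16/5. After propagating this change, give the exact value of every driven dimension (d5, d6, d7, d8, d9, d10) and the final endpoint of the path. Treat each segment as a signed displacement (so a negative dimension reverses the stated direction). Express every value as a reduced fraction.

d5 = 17/2
d6 = 44/5
d7 = 85/2
d8 = 45/2
d9 = 51/2
d10 = 137/10
endpoint = (-101/5, 239/10)

Apply edit: d2 := 16/5
  d5 = d3 - d1 = 17/2
  d6 = d2 + d3/5 + d4/5 = 44/5
  d7 = d5*5 = 85/2
  d8 = d7/5 + d3*2 - d2*5 = 45/2
  d9 = d5*3 = 51/2
  d10 = d8 - d2/4 - 8 = 137/10
Walk from origin (0, 0):
  seg 1: left by d4 = 13 → (-13, 0)
  seg 2: up by d6 = 44/5 → (-13, 44/5)
  seg 3: left by d8 = 45/2 → (-71/2, 44/5)
  seg 4: down by d10 = 137/10 → (-71/2, -49/10)
  seg 5: right by d6 = 44/5 → (-267/10, -49/10)
  seg 6: up by d7 = 85/2 → (-267/10, 188/5)
  seg 7: down by d10 = 137/10 → (-267/10, 239/10)
  seg 8: right by d1 = 13/2 → (-101/5, 239/10)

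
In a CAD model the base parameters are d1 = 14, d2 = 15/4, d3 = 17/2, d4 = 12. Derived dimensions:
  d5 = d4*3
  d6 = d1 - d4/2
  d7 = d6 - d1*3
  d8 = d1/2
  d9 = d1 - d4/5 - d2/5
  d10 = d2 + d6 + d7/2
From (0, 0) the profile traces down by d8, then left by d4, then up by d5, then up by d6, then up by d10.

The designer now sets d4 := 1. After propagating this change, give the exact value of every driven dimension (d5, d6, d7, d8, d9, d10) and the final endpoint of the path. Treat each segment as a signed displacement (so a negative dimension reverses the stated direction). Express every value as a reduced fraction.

d5 = 3
d6 = 27/2
d7 = -57/2
d8 = 7
d9 = 261/20
d10 = 3
endpoint = (-1, 25/2)

Apply edit: d4 := 1
  d5 = d4*3 = 3
  d6 = d1 - d4/2 = 27/2
  d7 = d6 - d1*3 = -57/2
  d8 = d1/2 = 7
  d9 = d1 - d4/5 - d2/5 = 261/20
  d10 = d2 + d6 + d7/2 = 3
Walk from origin (0, 0):
  seg 1: down by d8 = 7 → (0, -7)
  seg 2: left by d4 = 1 → (-1, -7)
  seg 3: up by d5 = 3 → (-1, -4)
  seg 4: up by d6 = 27/2 → (-1, 19/2)
  seg 5: up by d10 = 3 → (-1, 25/2)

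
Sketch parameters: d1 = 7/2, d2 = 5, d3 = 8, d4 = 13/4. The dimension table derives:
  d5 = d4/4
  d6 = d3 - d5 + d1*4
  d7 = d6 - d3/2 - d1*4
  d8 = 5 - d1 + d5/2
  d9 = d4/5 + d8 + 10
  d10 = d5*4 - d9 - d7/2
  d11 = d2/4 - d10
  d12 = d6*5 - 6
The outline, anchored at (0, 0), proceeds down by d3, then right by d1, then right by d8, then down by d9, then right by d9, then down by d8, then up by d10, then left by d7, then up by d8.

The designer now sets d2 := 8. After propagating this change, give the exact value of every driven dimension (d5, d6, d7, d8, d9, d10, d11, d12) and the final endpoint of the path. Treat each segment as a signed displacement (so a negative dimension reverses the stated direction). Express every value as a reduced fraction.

d5 = 13/16
d6 = 339/16
d7 = 51/16
d8 = 61/32
d9 = 2009/160
d10 = -109/10
d11 = 129/10
d12 = 1599/16
endpoint = (591/40, -5033/160)

Apply edit: d2 := 8
  d5 = d4/4 = 13/16
  d6 = d3 - d5 + d1*4 = 339/16
  d7 = d6 - d3/2 - d1*4 = 51/16
  d8 = 5 - d1 + d5/2 = 61/32
  d9 = d4/5 + d8 + 10 = 2009/160
  d10 = d5*4 - d9 - d7/2 = -109/10
  d11 = d2/4 - d10 = 129/10
  d12 = d6*5 - 6 = 1599/16
Walk from origin (0, 0):
  seg 1: down by d3 = 8 → (0, -8)
  seg 2: right by d1 = 7/2 → (7/2, -8)
  seg 3: right by d8 = 61/32 → (173/32, -8)
  seg 4: down by d9 = 2009/160 → (173/32, -3289/160)
  seg 5: right by d9 = 2009/160 → (1437/80, -3289/160)
  seg 6: down by d8 = 61/32 → (1437/80, -1797/80)
  seg 7: up by d10 = -109/10 → (1437/80, -2669/80)
  seg 8: left by d7 = 51/16 → (591/40, -2669/80)
  seg 9: up by d8 = 61/32 → (591/40, -5033/160)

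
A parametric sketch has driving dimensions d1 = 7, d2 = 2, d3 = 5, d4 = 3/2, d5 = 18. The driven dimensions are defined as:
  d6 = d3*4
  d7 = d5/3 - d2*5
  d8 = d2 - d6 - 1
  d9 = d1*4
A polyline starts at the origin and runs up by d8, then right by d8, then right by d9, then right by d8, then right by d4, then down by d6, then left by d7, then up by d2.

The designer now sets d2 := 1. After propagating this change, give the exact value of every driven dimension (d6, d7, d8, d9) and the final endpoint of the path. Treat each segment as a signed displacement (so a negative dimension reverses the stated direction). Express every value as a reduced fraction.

d6 = 20
d7 = 1
d8 = -20
d9 = 28
endpoint = (-23/2, -39)

Apply edit: d2 := 1
  d6 = d3*4 = 20
  d7 = d5/3 - d2*5 = 1
  d8 = d2 - d6 - 1 = -20
  d9 = d1*4 = 28
Walk from origin (0, 0):
  seg 1: up by d8 = -20 → (0, -20)
  seg 2: right by d8 = -20 → (-20, -20)
  seg 3: right by d9 = 28 → (8, -20)
  seg 4: right by d8 = -20 → (-12, -20)
  seg 5: right by d4 = 3/2 → (-21/2, -20)
  seg 6: down by d6 = 20 → (-21/2, -40)
  seg 7: left by d7 = 1 → (-23/2, -40)
  seg 8: up by d2 = 1 → (-23/2, -39)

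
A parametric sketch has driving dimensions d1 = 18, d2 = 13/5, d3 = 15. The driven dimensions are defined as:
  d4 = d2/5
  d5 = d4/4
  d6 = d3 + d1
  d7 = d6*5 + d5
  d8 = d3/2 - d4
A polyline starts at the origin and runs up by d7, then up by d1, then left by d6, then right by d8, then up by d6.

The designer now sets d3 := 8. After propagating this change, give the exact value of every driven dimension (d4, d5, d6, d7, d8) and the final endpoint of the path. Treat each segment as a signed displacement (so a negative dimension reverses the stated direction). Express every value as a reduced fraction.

d4 = 13/25
d5 = 13/100
d6 = 26
d7 = 13013/100
d8 = 87/25
endpoint = (-563/25, 17413/100)

Apply edit: d3 := 8
  d4 = d2/5 = 13/25
  d5 = d4/4 = 13/100
  d6 = d3 + d1 = 26
  d7 = d6*5 + d5 = 13013/100
  d8 = d3/2 - d4 = 87/25
Walk from origin (0, 0):
  seg 1: up by d7 = 13013/100 → (0, 13013/100)
  seg 2: up by d1 = 18 → (0, 14813/100)
  seg 3: left by d6 = 26 → (-26, 14813/100)
  seg 4: right by d8 = 87/25 → (-563/25, 14813/100)
  seg 5: up by d6 = 26 → (-563/25, 17413/100)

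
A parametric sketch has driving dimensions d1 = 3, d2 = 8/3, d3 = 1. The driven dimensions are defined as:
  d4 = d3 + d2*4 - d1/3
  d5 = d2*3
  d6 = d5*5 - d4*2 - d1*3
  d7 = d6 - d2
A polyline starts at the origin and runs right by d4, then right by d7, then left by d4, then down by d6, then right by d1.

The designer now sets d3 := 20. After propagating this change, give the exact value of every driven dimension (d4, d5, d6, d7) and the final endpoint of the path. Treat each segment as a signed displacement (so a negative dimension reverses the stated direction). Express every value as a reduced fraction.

d4 = 89/3
d5 = 8
d6 = -85/3
d7 = -31
endpoint = (-28, 85/3)

Apply edit: d3 := 20
  d4 = d3 + d2*4 - d1/3 = 89/3
  d5 = d2*3 = 8
  d6 = d5*5 - d4*2 - d1*3 = -85/3
  d7 = d6 - d2 = -31
Walk from origin (0, 0):
  seg 1: right by d4 = 89/3 → (89/3, 0)
  seg 2: right by d7 = -31 → (-4/3, 0)
  seg 3: left by d4 = 89/3 → (-31, 0)
  seg 4: down by d6 = -85/3 → (-31, 85/3)
  seg 5: right by d1 = 3 → (-28, 85/3)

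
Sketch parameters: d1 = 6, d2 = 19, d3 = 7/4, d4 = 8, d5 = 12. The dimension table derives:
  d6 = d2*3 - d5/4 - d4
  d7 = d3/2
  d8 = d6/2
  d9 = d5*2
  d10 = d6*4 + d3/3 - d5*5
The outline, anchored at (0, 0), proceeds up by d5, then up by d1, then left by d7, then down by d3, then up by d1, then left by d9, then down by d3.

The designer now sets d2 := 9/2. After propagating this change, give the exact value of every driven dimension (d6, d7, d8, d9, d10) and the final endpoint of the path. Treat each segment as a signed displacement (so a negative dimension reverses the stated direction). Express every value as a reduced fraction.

Apply edit: d2 := 9/2
  d6 = d2*3 - d5/4 - d4 = 5/2
  d7 = d3/2 = 7/8
  d8 = d6/2 = 5/4
  d9 = d5*2 = 24
  d10 = d6*4 + d3/3 - d5*5 = -593/12
Walk from origin (0, 0):
  seg 1: up by d5 = 12 → (0, 12)
  seg 2: up by d1 = 6 → (0, 18)
  seg 3: left by d7 = 7/8 → (-7/8, 18)
  seg 4: down by d3 = 7/4 → (-7/8, 65/4)
  seg 5: up by d1 = 6 → (-7/8, 89/4)
  seg 6: left by d9 = 24 → (-199/8, 89/4)
  seg 7: down by d3 = 7/4 → (-199/8, 41/2)

d6 = 5/2
d7 = 7/8
d8 = 5/4
d9 = 24
d10 = -593/12
endpoint = (-199/8, 41/2)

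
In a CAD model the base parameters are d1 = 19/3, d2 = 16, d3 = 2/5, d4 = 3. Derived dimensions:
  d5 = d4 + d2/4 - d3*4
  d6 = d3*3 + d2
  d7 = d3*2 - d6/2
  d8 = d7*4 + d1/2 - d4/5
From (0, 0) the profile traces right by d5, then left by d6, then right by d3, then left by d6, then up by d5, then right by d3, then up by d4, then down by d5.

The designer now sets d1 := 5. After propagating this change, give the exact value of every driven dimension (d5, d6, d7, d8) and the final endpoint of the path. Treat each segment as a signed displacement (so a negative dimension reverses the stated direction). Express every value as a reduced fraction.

Apply edit: d1 := 5
  d5 = d4 + d2/4 - d3*4 = 27/5
  d6 = d3*3 + d2 = 86/5
  d7 = d3*2 - d6/2 = -39/5
  d8 = d7*4 + d1/2 - d4/5 = -293/10
Walk from origin (0, 0):
  seg 1: right by d5 = 27/5 → (27/5, 0)
  seg 2: left by d6 = 86/5 → (-59/5, 0)
  seg 3: right by d3 = 2/5 → (-57/5, 0)
  seg 4: left by d6 = 86/5 → (-143/5, 0)
  seg 5: up by d5 = 27/5 → (-143/5, 27/5)
  seg 6: right by d3 = 2/5 → (-141/5, 27/5)
  seg 7: up by d4 = 3 → (-141/5, 42/5)
  seg 8: down by d5 = 27/5 → (-141/5, 3)

d5 = 27/5
d6 = 86/5
d7 = -39/5
d8 = -293/10
endpoint = (-141/5, 3)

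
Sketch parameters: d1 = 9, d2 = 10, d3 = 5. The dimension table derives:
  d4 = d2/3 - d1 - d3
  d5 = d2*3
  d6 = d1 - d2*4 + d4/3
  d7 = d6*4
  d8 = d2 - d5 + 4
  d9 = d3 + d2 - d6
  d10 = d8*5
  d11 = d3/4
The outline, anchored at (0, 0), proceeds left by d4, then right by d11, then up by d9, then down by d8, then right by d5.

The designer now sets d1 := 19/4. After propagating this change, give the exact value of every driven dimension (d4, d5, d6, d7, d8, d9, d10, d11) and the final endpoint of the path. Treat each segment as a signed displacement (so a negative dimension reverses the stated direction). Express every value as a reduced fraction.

d4 = -77/12
d5 = 30
d6 = -673/18
d7 = -1346/9
d8 = -16
d9 = 943/18
d10 = -80
d11 = 5/4
endpoint = (113/3, 1231/18)

Apply edit: d1 := 19/4
  d4 = d2/3 - d1 - d3 = -77/12
  d5 = d2*3 = 30
  d6 = d1 - d2*4 + d4/3 = -673/18
  d7 = d6*4 = -1346/9
  d8 = d2 - d5 + 4 = -16
  d9 = d3 + d2 - d6 = 943/18
  d10 = d8*5 = -80
  d11 = d3/4 = 5/4
Walk from origin (0, 0):
  seg 1: left by d4 = -77/12 → (77/12, 0)
  seg 2: right by d11 = 5/4 → (23/3, 0)
  seg 3: up by d9 = 943/18 → (23/3, 943/18)
  seg 4: down by d8 = -16 → (23/3, 1231/18)
  seg 5: right by d5 = 30 → (113/3, 1231/18)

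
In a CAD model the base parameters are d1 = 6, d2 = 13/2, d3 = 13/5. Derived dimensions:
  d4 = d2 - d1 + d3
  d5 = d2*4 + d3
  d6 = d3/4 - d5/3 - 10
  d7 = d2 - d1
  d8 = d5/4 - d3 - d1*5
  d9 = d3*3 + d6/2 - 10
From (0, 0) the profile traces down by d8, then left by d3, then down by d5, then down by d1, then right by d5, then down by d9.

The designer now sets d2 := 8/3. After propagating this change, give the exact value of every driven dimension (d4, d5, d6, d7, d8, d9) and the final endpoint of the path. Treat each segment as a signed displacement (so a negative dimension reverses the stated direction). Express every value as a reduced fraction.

d4 = -11/15
d5 = 199/15
d6 = -2479/180
d7 = -10/3
d8 = -1757/60
d9 = -3271/360
endpoint = (32/3, 6877/360)

Apply edit: d2 := 8/3
  d4 = d2 - d1 + d3 = -11/15
  d5 = d2*4 + d3 = 199/15
  d6 = d3/4 - d5/3 - 10 = -2479/180
  d7 = d2 - d1 = -10/3
  d8 = d5/4 - d3 - d1*5 = -1757/60
  d9 = d3*3 + d6/2 - 10 = -3271/360
Walk from origin (0, 0):
  seg 1: down by d8 = -1757/60 → (0, 1757/60)
  seg 2: left by d3 = 13/5 → (-13/5, 1757/60)
  seg 3: down by d5 = 199/15 → (-13/5, 961/60)
  seg 4: down by d1 = 6 → (-13/5, 601/60)
  seg 5: right by d5 = 199/15 → (32/3, 601/60)
  seg 6: down by d9 = -3271/360 → (32/3, 6877/360)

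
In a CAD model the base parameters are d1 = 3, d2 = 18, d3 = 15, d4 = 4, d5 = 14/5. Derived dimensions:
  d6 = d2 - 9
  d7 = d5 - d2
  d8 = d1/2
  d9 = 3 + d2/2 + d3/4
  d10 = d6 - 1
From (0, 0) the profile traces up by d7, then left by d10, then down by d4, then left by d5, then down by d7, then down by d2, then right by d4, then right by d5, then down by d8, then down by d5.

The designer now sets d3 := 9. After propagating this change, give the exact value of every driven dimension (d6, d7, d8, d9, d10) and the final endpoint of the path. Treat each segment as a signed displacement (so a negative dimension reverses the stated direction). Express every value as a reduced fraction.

d6 = 9
d7 = -76/5
d8 = 3/2
d9 = 57/4
d10 = 8
endpoint = (-4, -263/10)

Apply edit: d3 := 9
  d6 = d2 - 9 = 9
  d7 = d5 - d2 = -76/5
  d8 = d1/2 = 3/2
  d9 = 3 + d2/2 + d3/4 = 57/4
  d10 = d6 - 1 = 8
Walk from origin (0, 0):
  seg 1: up by d7 = -76/5 → (0, -76/5)
  seg 2: left by d10 = 8 → (-8, -76/5)
  seg 3: down by d4 = 4 → (-8, -96/5)
  seg 4: left by d5 = 14/5 → (-54/5, -96/5)
  seg 5: down by d7 = -76/5 → (-54/5, -4)
  seg 6: down by d2 = 18 → (-54/5, -22)
  seg 7: right by d4 = 4 → (-34/5, -22)
  seg 8: right by d5 = 14/5 → (-4, -22)
  seg 9: down by d8 = 3/2 → (-4, -47/2)
  seg 10: down by d5 = 14/5 → (-4, -263/10)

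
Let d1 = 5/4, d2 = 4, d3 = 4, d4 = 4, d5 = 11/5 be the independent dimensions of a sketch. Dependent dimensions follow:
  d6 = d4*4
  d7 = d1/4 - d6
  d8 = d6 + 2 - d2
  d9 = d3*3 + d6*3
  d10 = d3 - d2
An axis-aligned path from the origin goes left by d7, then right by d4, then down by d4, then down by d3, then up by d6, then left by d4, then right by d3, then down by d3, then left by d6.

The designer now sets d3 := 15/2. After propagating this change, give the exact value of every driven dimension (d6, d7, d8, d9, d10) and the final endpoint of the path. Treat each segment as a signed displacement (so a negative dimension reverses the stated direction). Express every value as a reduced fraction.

Apply edit: d3 := 15/2
  d6 = d4*4 = 16
  d7 = d1/4 - d6 = -251/16
  d8 = d6 + 2 - d2 = 14
  d9 = d3*3 + d6*3 = 141/2
  d10 = d3 - d2 = 7/2
Walk from origin (0, 0):
  seg 1: left by d7 = -251/16 → (251/16, 0)
  seg 2: right by d4 = 4 → (315/16, 0)
  seg 3: down by d4 = 4 → (315/16, -4)
  seg 4: down by d3 = 15/2 → (315/16, -23/2)
  seg 5: up by d6 = 16 → (315/16, 9/2)
  seg 6: left by d4 = 4 → (251/16, 9/2)
  seg 7: right by d3 = 15/2 → (371/16, 9/2)
  seg 8: down by d3 = 15/2 → (371/16, -3)
  seg 9: left by d6 = 16 → (115/16, -3)

d6 = 16
d7 = -251/16
d8 = 14
d9 = 141/2
d10 = 7/2
endpoint = (115/16, -3)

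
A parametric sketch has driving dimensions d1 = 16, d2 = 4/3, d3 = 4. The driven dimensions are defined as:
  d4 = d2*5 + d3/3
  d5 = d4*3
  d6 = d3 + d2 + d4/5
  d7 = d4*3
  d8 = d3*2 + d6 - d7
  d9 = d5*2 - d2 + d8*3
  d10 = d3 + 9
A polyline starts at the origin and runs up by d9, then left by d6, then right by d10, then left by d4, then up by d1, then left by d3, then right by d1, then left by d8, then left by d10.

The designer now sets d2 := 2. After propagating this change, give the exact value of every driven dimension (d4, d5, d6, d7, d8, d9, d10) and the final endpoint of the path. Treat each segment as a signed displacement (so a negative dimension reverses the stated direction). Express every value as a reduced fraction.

Apply edit: d2 := 2
  d4 = d2*5 + d3/3 = 34/3
  d5 = d4*3 = 34
  d6 = d3 + d2 + d4/5 = 124/15
  d7 = d4*3 = 34
  d8 = d3*2 + d6 - d7 = -266/15
  d9 = d5*2 - d2 + d8*3 = 64/5
  d10 = d3 + 9 = 13
Walk from origin (0, 0):
  seg 1: up by d9 = 64/5 → (0, 64/5)
  seg 2: left by d6 = 124/15 → (-124/15, 64/5)
  seg 3: right by d10 = 13 → (71/15, 64/5)
  seg 4: left by d4 = 34/3 → (-33/5, 64/5)
  seg 5: up by d1 = 16 → (-33/5, 144/5)
  seg 6: left by d3 = 4 → (-53/5, 144/5)
  seg 7: right by d1 = 16 → (27/5, 144/5)
  seg 8: left by d8 = -266/15 → (347/15, 144/5)
  seg 9: left by d10 = 13 → (152/15, 144/5)

d4 = 34/3
d5 = 34
d6 = 124/15
d7 = 34
d8 = -266/15
d9 = 64/5
d10 = 13
endpoint = (152/15, 144/5)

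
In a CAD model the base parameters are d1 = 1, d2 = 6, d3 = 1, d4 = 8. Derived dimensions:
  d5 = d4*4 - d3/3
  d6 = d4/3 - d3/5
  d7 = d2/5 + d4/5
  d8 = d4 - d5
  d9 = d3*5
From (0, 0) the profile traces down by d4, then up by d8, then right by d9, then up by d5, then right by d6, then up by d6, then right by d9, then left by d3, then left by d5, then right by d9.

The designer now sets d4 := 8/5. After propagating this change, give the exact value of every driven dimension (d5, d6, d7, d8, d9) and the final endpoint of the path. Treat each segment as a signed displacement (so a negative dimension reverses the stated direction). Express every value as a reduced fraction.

d5 = 91/15
d6 = 1/3
d7 = 38/25
d8 = -67/15
d9 = 5
endpoint = (124/15, 1/3)

Apply edit: d4 := 8/5
  d5 = d4*4 - d3/3 = 91/15
  d6 = d4/3 - d3/5 = 1/3
  d7 = d2/5 + d4/5 = 38/25
  d8 = d4 - d5 = -67/15
  d9 = d3*5 = 5
Walk from origin (0, 0):
  seg 1: down by d4 = 8/5 → (0, -8/5)
  seg 2: up by d8 = -67/15 → (0, -91/15)
  seg 3: right by d9 = 5 → (5, -91/15)
  seg 4: up by d5 = 91/15 → (5, 0)
  seg 5: right by d6 = 1/3 → (16/3, 0)
  seg 6: up by d6 = 1/3 → (16/3, 1/3)
  seg 7: right by d9 = 5 → (31/3, 1/3)
  seg 8: left by d3 = 1 → (28/3, 1/3)
  seg 9: left by d5 = 91/15 → (49/15, 1/3)
  seg 10: right by d9 = 5 → (124/15, 1/3)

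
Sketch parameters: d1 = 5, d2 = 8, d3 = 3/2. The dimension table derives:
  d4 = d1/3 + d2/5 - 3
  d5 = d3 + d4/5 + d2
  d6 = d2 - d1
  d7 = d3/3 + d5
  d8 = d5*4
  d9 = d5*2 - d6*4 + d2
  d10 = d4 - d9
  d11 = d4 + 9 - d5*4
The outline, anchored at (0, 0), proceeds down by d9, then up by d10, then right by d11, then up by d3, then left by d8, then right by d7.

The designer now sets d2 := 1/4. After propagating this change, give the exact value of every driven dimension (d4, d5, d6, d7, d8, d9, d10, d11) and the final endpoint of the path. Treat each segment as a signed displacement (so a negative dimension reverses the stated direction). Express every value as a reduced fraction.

d4 = -77/60
d5 = 112/75
d6 = -19/4
d7 = 299/150
d8 = 448/75
d9 = 6671/300
d10 = -588/25
d11 = 523/300
endpoint = (-671/300, -13277/300)

Apply edit: d2 := 1/4
  d4 = d1/3 + d2/5 - 3 = -77/60
  d5 = d3 + d4/5 + d2 = 112/75
  d6 = d2 - d1 = -19/4
  d7 = d3/3 + d5 = 299/150
  d8 = d5*4 = 448/75
  d9 = d5*2 - d6*4 + d2 = 6671/300
  d10 = d4 - d9 = -588/25
  d11 = d4 + 9 - d5*4 = 523/300
Walk from origin (0, 0):
  seg 1: down by d9 = 6671/300 → (0, -6671/300)
  seg 2: up by d10 = -588/25 → (0, -13727/300)
  seg 3: right by d11 = 523/300 → (523/300, -13727/300)
  seg 4: up by d3 = 3/2 → (523/300, -13277/300)
  seg 5: left by d8 = 448/75 → (-423/100, -13277/300)
  seg 6: right by d7 = 299/150 → (-671/300, -13277/300)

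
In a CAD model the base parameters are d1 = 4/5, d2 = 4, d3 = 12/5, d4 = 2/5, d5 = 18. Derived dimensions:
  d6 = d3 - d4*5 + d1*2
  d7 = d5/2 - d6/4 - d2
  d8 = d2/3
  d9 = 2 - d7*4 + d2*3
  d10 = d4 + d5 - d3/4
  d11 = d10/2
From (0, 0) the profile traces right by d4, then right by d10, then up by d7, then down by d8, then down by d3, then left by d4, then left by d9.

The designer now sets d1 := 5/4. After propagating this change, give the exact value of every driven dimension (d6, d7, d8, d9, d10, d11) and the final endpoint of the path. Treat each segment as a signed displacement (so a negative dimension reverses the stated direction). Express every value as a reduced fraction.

d6 = 29/10
d7 = 171/40
d8 = 4/3
d9 = -31/10
d10 = 89/5
d11 = 89/10
endpoint = (209/10, 13/24)

Apply edit: d1 := 5/4
  d6 = d3 - d4*5 + d1*2 = 29/10
  d7 = d5/2 - d6/4 - d2 = 171/40
  d8 = d2/3 = 4/3
  d9 = 2 - d7*4 + d2*3 = -31/10
  d10 = d4 + d5 - d3/4 = 89/5
  d11 = d10/2 = 89/10
Walk from origin (0, 0):
  seg 1: right by d4 = 2/5 → (2/5, 0)
  seg 2: right by d10 = 89/5 → (91/5, 0)
  seg 3: up by d7 = 171/40 → (91/5, 171/40)
  seg 4: down by d8 = 4/3 → (91/5, 353/120)
  seg 5: down by d3 = 12/5 → (91/5, 13/24)
  seg 6: left by d4 = 2/5 → (89/5, 13/24)
  seg 7: left by d9 = -31/10 → (209/10, 13/24)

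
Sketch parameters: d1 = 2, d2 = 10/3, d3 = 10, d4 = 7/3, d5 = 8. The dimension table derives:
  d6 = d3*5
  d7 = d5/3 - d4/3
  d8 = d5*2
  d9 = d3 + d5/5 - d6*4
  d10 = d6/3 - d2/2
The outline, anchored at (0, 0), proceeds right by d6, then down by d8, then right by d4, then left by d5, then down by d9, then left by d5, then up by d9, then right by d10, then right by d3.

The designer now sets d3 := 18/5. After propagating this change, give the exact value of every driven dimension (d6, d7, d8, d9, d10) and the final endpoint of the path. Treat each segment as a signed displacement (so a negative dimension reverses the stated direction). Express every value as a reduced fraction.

Apply edit: d3 := 18/5
  d6 = d3*5 = 18
  d7 = d5/3 - d4/3 = 17/9
  d8 = d5*2 = 16
  d9 = d3 + d5/5 - d6*4 = -334/5
  d10 = d6/3 - d2/2 = 13/3
Walk from origin (0, 0):
  seg 1: right by d6 = 18 → (18, 0)
  seg 2: down by d8 = 16 → (18, -16)
  seg 3: right by d4 = 7/3 → (61/3, -16)
  seg 4: left by d5 = 8 → (37/3, -16)
  seg 5: down by d9 = -334/5 → (37/3, 254/5)
  seg 6: left by d5 = 8 → (13/3, 254/5)
  seg 7: up by d9 = -334/5 → (13/3, -16)
  seg 8: right by d10 = 13/3 → (26/3, -16)
  seg 9: right by d3 = 18/5 → (184/15, -16)

d6 = 18
d7 = 17/9
d8 = 16
d9 = -334/5
d10 = 13/3
endpoint = (184/15, -16)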